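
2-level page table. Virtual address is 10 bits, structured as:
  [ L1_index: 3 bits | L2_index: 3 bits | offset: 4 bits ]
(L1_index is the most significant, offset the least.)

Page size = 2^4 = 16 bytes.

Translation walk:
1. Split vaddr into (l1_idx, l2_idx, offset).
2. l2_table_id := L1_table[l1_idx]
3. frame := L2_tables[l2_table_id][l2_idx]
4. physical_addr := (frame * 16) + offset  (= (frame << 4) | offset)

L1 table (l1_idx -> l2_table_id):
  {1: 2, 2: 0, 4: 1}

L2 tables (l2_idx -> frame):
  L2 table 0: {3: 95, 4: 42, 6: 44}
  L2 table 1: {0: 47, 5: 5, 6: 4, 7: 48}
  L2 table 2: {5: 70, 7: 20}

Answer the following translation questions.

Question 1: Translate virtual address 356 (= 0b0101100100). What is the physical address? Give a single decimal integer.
Answer: 708

Derivation:
vaddr = 356 = 0b0101100100
Split: l1_idx=2, l2_idx=6, offset=4
L1[2] = 0
L2[0][6] = 44
paddr = 44 * 16 + 4 = 708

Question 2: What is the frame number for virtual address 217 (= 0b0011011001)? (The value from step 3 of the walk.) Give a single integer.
Answer: 70

Derivation:
vaddr = 217: l1_idx=1, l2_idx=5
L1[1] = 2; L2[2][5] = 70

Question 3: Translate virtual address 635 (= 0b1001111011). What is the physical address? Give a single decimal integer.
Answer: 779

Derivation:
vaddr = 635 = 0b1001111011
Split: l1_idx=4, l2_idx=7, offset=11
L1[4] = 1
L2[1][7] = 48
paddr = 48 * 16 + 11 = 779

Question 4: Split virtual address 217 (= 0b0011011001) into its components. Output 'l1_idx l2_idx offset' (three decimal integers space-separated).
vaddr = 217 = 0b0011011001
  top 3 bits -> l1_idx = 1
  next 3 bits -> l2_idx = 5
  bottom 4 bits -> offset = 9

Answer: 1 5 9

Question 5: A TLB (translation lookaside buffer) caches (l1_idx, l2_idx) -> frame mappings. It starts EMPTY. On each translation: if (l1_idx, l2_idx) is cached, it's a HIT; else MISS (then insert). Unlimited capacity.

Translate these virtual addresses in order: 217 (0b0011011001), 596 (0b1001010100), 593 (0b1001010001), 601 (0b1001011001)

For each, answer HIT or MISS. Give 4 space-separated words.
vaddr=217: (1,5) not in TLB -> MISS, insert
vaddr=596: (4,5) not in TLB -> MISS, insert
vaddr=593: (4,5) in TLB -> HIT
vaddr=601: (4,5) in TLB -> HIT

Answer: MISS MISS HIT HIT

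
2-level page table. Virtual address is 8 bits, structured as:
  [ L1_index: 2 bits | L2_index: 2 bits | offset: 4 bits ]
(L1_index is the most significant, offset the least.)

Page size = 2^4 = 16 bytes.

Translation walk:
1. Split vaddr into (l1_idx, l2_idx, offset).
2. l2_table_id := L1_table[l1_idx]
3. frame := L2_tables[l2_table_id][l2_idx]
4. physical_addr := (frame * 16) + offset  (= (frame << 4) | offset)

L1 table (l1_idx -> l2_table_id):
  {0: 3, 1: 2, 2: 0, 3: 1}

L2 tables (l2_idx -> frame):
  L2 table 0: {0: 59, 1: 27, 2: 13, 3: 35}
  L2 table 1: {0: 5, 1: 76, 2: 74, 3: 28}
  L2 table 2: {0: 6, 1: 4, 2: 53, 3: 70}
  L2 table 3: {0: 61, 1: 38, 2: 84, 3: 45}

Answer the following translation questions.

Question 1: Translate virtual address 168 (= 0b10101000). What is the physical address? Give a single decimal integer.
Answer: 216

Derivation:
vaddr = 168 = 0b10101000
Split: l1_idx=2, l2_idx=2, offset=8
L1[2] = 0
L2[0][2] = 13
paddr = 13 * 16 + 8 = 216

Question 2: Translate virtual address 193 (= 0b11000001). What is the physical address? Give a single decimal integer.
vaddr = 193 = 0b11000001
Split: l1_idx=3, l2_idx=0, offset=1
L1[3] = 1
L2[1][0] = 5
paddr = 5 * 16 + 1 = 81

Answer: 81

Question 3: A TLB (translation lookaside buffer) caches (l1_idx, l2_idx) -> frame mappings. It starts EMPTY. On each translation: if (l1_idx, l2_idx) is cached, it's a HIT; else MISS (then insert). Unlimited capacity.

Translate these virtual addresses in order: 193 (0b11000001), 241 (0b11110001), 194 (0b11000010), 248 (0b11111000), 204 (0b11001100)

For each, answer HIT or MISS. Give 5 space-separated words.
Answer: MISS MISS HIT HIT HIT

Derivation:
vaddr=193: (3,0) not in TLB -> MISS, insert
vaddr=241: (3,3) not in TLB -> MISS, insert
vaddr=194: (3,0) in TLB -> HIT
vaddr=248: (3,3) in TLB -> HIT
vaddr=204: (3,0) in TLB -> HIT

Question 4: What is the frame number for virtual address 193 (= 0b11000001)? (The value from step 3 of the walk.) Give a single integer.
vaddr = 193: l1_idx=3, l2_idx=0
L1[3] = 1; L2[1][0] = 5

Answer: 5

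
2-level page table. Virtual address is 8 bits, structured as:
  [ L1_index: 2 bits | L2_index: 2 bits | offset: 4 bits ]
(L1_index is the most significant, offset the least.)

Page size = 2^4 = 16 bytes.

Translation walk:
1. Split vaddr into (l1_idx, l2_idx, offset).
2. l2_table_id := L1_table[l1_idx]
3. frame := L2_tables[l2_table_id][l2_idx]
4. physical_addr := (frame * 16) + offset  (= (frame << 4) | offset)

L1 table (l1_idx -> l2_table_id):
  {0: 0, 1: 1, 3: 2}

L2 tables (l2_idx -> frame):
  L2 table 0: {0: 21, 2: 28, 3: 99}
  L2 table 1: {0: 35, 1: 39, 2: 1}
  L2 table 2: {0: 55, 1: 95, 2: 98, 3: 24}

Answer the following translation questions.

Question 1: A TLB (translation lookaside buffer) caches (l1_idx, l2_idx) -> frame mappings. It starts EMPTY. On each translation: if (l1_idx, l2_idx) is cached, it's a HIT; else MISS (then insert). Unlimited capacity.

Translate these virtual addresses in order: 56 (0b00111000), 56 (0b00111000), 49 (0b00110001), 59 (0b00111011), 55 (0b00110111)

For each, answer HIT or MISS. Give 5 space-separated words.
Answer: MISS HIT HIT HIT HIT

Derivation:
vaddr=56: (0,3) not in TLB -> MISS, insert
vaddr=56: (0,3) in TLB -> HIT
vaddr=49: (0,3) in TLB -> HIT
vaddr=59: (0,3) in TLB -> HIT
vaddr=55: (0,3) in TLB -> HIT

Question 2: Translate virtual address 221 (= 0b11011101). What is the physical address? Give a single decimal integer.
Answer: 1533

Derivation:
vaddr = 221 = 0b11011101
Split: l1_idx=3, l2_idx=1, offset=13
L1[3] = 2
L2[2][1] = 95
paddr = 95 * 16 + 13 = 1533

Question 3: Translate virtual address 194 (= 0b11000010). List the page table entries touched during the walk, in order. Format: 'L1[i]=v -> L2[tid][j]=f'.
vaddr = 194 = 0b11000010
Split: l1_idx=3, l2_idx=0, offset=2

Answer: L1[3]=2 -> L2[2][0]=55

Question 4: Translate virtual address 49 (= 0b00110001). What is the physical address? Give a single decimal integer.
vaddr = 49 = 0b00110001
Split: l1_idx=0, l2_idx=3, offset=1
L1[0] = 0
L2[0][3] = 99
paddr = 99 * 16 + 1 = 1585

Answer: 1585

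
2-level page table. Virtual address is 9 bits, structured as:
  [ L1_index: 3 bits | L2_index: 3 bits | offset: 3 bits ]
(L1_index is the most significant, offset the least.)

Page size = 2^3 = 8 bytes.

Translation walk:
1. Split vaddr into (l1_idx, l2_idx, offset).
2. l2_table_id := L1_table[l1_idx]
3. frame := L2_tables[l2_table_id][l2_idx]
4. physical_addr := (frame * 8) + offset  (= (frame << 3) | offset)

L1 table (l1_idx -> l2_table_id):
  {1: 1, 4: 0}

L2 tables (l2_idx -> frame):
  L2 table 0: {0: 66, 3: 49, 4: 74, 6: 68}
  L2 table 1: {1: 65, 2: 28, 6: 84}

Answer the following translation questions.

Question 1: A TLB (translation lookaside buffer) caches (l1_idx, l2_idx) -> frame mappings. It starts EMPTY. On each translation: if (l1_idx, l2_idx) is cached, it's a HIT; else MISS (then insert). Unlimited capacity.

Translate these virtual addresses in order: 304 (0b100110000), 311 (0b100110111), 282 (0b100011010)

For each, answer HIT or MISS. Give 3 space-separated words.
Answer: MISS HIT MISS

Derivation:
vaddr=304: (4,6) not in TLB -> MISS, insert
vaddr=311: (4,6) in TLB -> HIT
vaddr=282: (4,3) not in TLB -> MISS, insert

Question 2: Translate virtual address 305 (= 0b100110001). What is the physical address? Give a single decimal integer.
vaddr = 305 = 0b100110001
Split: l1_idx=4, l2_idx=6, offset=1
L1[4] = 0
L2[0][6] = 68
paddr = 68 * 8 + 1 = 545

Answer: 545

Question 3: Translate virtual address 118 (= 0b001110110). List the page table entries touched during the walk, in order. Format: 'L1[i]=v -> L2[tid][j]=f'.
Answer: L1[1]=1 -> L2[1][6]=84

Derivation:
vaddr = 118 = 0b001110110
Split: l1_idx=1, l2_idx=6, offset=6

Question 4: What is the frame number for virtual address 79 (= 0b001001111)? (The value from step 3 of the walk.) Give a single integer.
vaddr = 79: l1_idx=1, l2_idx=1
L1[1] = 1; L2[1][1] = 65

Answer: 65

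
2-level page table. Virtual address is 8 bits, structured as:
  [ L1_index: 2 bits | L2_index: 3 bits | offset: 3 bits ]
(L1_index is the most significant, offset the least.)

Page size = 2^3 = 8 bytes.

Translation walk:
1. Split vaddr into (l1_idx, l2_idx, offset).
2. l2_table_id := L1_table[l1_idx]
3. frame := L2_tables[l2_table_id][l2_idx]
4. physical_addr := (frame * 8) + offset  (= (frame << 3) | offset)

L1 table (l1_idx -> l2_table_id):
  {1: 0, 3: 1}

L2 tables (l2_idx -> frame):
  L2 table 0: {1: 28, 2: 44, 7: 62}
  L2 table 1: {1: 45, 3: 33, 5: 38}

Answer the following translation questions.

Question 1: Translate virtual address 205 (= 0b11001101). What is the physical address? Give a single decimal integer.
vaddr = 205 = 0b11001101
Split: l1_idx=3, l2_idx=1, offset=5
L1[3] = 1
L2[1][1] = 45
paddr = 45 * 8 + 5 = 365

Answer: 365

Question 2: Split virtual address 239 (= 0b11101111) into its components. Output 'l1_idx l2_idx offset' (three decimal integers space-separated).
vaddr = 239 = 0b11101111
  top 2 bits -> l1_idx = 3
  next 3 bits -> l2_idx = 5
  bottom 3 bits -> offset = 7

Answer: 3 5 7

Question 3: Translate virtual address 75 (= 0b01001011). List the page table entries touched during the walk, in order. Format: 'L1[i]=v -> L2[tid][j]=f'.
Answer: L1[1]=0 -> L2[0][1]=28

Derivation:
vaddr = 75 = 0b01001011
Split: l1_idx=1, l2_idx=1, offset=3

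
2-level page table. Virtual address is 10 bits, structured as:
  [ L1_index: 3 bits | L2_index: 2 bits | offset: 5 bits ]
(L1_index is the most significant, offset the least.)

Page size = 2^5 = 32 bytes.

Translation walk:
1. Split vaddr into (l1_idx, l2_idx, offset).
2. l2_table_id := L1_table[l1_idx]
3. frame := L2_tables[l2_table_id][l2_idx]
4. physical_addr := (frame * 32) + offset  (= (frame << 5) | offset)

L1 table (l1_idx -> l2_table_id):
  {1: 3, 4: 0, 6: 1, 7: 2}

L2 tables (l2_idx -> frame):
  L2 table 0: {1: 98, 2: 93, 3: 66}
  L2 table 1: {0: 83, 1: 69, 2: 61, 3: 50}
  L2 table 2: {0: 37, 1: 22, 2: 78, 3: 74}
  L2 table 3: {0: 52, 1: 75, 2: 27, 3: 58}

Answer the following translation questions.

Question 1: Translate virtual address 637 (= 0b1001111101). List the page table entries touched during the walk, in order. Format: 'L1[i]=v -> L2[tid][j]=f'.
Answer: L1[4]=0 -> L2[0][3]=66

Derivation:
vaddr = 637 = 0b1001111101
Split: l1_idx=4, l2_idx=3, offset=29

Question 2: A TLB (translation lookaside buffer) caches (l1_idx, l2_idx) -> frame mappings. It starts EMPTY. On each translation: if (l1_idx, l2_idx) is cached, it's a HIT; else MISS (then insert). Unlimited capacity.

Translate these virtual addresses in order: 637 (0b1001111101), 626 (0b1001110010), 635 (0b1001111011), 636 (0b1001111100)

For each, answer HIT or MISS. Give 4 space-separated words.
vaddr=637: (4,3) not in TLB -> MISS, insert
vaddr=626: (4,3) in TLB -> HIT
vaddr=635: (4,3) in TLB -> HIT
vaddr=636: (4,3) in TLB -> HIT

Answer: MISS HIT HIT HIT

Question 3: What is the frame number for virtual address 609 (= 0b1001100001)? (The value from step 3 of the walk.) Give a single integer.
vaddr = 609: l1_idx=4, l2_idx=3
L1[4] = 0; L2[0][3] = 66

Answer: 66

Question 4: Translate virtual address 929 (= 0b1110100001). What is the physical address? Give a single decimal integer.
Answer: 705

Derivation:
vaddr = 929 = 0b1110100001
Split: l1_idx=7, l2_idx=1, offset=1
L1[7] = 2
L2[2][1] = 22
paddr = 22 * 32 + 1 = 705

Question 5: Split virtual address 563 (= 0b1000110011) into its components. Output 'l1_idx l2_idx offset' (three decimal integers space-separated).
vaddr = 563 = 0b1000110011
  top 3 bits -> l1_idx = 4
  next 2 bits -> l2_idx = 1
  bottom 5 bits -> offset = 19

Answer: 4 1 19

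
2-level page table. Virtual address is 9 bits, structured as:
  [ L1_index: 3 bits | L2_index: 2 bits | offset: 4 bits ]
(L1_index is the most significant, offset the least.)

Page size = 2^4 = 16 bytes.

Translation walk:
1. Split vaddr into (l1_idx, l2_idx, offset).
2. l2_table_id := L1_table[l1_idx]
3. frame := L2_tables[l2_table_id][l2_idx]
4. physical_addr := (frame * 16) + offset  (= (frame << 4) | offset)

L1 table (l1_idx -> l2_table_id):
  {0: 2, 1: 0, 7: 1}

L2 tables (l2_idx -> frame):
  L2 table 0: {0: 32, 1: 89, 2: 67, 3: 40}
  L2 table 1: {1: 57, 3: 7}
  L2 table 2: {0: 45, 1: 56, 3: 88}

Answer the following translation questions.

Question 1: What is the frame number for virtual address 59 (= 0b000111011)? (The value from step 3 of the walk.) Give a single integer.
vaddr = 59: l1_idx=0, l2_idx=3
L1[0] = 2; L2[2][3] = 88

Answer: 88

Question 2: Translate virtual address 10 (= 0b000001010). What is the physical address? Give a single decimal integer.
vaddr = 10 = 0b000001010
Split: l1_idx=0, l2_idx=0, offset=10
L1[0] = 2
L2[2][0] = 45
paddr = 45 * 16 + 10 = 730

Answer: 730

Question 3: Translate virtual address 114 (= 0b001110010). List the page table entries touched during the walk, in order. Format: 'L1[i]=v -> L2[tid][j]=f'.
Answer: L1[1]=0 -> L2[0][3]=40

Derivation:
vaddr = 114 = 0b001110010
Split: l1_idx=1, l2_idx=3, offset=2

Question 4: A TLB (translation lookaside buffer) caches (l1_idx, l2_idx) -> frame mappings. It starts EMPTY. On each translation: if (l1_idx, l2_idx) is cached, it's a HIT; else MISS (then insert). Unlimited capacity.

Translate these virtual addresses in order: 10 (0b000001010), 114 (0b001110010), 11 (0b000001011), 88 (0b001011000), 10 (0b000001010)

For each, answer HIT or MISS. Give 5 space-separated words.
Answer: MISS MISS HIT MISS HIT

Derivation:
vaddr=10: (0,0) not in TLB -> MISS, insert
vaddr=114: (1,3) not in TLB -> MISS, insert
vaddr=11: (0,0) in TLB -> HIT
vaddr=88: (1,1) not in TLB -> MISS, insert
vaddr=10: (0,0) in TLB -> HIT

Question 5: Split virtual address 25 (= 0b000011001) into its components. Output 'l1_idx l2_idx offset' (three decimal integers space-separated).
Answer: 0 1 9

Derivation:
vaddr = 25 = 0b000011001
  top 3 bits -> l1_idx = 0
  next 2 bits -> l2_idx = 1
  bottom 4 bits -> offset = 9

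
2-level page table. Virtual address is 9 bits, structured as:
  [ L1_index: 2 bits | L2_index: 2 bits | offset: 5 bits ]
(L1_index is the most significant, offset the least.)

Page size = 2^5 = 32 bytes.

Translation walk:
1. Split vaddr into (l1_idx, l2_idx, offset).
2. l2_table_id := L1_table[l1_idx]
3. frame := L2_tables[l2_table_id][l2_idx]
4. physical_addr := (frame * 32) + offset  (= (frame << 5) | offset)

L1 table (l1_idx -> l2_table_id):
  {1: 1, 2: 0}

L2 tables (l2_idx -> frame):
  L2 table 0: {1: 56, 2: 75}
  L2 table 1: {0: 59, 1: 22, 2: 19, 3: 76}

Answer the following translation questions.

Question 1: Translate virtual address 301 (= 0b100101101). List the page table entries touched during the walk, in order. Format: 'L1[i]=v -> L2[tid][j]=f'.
Answer: L1[2]=0 -> L2[0][1]=56

Derivation:
vaddr = 301 = 0b100101101
Split: l1_idx=2, l2_idx=1, offset=13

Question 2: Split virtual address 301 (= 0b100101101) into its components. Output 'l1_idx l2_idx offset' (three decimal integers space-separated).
vaddr = 301 = 0b100101101
  top 2 bits -> l1_idx = 2
  next 2 bits -> l2_idx = 1
  bottom 5 bits -> offset = 13

Answer: 2 1 13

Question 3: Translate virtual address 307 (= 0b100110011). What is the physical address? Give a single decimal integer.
vaddr = 307 = 0b100110011
Split: l1_idx=2, l2_idx=1, offset=19
L1[2] = 0
L2[0][1] = 56
paddr = 56 * 32 + 19 = 1811

Answer: 1811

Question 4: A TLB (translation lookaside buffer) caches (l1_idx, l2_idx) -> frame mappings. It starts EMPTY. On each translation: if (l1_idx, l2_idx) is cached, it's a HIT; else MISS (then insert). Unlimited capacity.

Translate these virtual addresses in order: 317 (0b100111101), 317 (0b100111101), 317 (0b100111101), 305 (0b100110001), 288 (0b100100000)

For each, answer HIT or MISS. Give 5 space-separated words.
vaddr=317: (2,1) not in TLB -> MISS, insert
vaddr=317: (2,1) in TLB -> HIT
vaddr=317: (2,1) in TLB -> HIT
vaddr=305: (2,1) in TLB -> HIT
vaddr=288: (2,1) in TLB -> HIT

Answer: MISS HIT HIT HIT HIT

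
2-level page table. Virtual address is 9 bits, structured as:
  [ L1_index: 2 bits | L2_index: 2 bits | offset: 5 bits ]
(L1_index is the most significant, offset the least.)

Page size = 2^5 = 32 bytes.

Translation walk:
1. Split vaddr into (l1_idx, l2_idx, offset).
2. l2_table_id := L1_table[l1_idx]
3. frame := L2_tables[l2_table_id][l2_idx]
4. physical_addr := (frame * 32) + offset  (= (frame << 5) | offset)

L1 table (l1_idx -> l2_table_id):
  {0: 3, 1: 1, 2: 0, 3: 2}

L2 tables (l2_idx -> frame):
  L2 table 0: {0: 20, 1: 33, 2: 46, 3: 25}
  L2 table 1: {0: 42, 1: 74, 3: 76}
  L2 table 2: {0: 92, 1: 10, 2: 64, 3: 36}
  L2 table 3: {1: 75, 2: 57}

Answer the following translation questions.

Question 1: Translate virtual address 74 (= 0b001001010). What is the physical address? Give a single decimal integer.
vaddr = 74 = 0b001001010
Split: l1_idx=0, l2_idx=2, offset=10
L1[0] = 3
L2[3][2] = 57
paddr = 57 * 32 + 10 = 1834

Answer: 1834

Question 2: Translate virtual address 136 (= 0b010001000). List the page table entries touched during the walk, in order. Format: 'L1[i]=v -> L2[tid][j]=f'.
Answer: L1[1]=1 -> L2[1][0]=42

Derivation:
vaddr = 136 = 0b010001000
Split: l1_idx=1, l2_idx=0, offset=8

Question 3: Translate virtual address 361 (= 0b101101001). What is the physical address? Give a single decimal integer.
Answer: 809

Derivation:
vaddr = 361 = 0b101101001
Split: l1_idx=2, l2_idx=3, offset=9
L1[2] = 0
L2[0][3] = 25
paddr = 25 * 32 + 9 = 809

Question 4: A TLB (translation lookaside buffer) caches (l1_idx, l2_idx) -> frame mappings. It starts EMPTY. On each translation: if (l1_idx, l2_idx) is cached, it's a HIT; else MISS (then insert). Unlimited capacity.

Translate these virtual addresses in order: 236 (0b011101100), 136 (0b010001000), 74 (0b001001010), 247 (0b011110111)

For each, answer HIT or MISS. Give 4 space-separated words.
Answer: MISS MISS MISS HIT

Derivation:
vaddr=236: (1,3) not in TLB -> MISS, insert
vaddr=136: (1,0) not in TLB -> MISS, insert
vaddr=74: (0,2) not in TLB -> MISS, insert
vaddr=247: (1,3) in TLB -> HIT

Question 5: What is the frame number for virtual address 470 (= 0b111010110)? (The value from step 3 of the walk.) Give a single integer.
Answer: 64

Derivation:
vaddr = 470: l1_idx=3, l2_idx=2
L1[3] = 2; L2[2][2] = 64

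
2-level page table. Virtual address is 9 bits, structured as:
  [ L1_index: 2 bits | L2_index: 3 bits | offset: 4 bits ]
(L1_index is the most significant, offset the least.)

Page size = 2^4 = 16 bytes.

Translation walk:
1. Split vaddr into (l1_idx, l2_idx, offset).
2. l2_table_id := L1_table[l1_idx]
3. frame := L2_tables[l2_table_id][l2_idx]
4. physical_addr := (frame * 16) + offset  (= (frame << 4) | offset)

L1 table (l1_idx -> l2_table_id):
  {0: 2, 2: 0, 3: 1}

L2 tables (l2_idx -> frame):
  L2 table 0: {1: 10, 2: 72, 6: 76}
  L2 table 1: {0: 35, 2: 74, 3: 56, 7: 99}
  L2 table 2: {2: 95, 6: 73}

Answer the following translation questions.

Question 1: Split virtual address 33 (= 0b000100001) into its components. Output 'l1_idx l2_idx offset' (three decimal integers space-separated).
Answer: 0 2 1

Derivation:
vaddr = 33 = 0b000100001
  top 2 bits -> l1_idx = 0
  next 3 bits -> l2_idx = 2
  bottom 4 bits -> offset = 1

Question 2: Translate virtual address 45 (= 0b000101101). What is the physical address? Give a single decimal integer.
Answer: 1533

Derivation:
vaddr = 45 = 0b000101101
Split: l1_idx=0, l2_idx=2, offset=13
L1[0] = 2
L2[2][2] = 95
paddr = 95 * 16 + 13 = 1533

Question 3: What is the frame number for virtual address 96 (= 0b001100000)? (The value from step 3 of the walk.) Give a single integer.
vaddr = 96: l1_idx=0, l2_idx=6
L1[0] = 2; L2[2][6] = 73

Answer: 73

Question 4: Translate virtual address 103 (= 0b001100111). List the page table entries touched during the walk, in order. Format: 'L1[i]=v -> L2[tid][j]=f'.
vaddr = 103 = 0b001100111
Split: l1_idx=0, l2_idx=6, offset=7

Answer: L1[0]=2 -> L2[2][6]=73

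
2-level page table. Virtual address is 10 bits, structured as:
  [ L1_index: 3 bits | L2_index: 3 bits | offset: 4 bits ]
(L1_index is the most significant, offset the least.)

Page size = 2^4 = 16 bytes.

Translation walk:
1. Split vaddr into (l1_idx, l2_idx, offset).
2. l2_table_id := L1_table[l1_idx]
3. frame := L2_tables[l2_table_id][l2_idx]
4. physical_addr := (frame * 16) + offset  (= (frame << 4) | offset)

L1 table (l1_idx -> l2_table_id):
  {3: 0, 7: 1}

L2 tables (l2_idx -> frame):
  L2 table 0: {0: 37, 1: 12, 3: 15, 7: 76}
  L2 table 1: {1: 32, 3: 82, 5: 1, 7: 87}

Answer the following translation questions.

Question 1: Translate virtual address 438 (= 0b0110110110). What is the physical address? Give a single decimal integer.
vaddr = 438 = 0b0110110110
Split: l1_idx=3, l2_idx=3, offset=6
L1[3] = 0
L2[0][3] = 15
paddr = 15 * 16 + 6 = 246

Answer: 246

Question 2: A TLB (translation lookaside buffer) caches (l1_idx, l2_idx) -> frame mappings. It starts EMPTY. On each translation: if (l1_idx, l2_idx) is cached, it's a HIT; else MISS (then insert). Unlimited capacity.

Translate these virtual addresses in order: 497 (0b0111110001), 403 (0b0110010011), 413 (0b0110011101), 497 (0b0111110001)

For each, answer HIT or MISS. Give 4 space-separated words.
Answer: MISS MISS HIT HIT

Derivation:
vaddr=497: (3,7) not in TLB -> MISS, insert
vaddr=403: (3,1) not in TLB -> MISS, insert
vaddr=413: (3,1) in TLB -> HIT
vaddr=497: (3,7) in TLB -> HIT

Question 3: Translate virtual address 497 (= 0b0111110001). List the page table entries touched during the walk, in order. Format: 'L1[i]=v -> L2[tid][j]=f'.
vaddr = 497 = 0b0111110001
Split: l1_idx=3, l2_idx=7, offset=1

Answer: L1[3]=0 -> L2[0][7]=76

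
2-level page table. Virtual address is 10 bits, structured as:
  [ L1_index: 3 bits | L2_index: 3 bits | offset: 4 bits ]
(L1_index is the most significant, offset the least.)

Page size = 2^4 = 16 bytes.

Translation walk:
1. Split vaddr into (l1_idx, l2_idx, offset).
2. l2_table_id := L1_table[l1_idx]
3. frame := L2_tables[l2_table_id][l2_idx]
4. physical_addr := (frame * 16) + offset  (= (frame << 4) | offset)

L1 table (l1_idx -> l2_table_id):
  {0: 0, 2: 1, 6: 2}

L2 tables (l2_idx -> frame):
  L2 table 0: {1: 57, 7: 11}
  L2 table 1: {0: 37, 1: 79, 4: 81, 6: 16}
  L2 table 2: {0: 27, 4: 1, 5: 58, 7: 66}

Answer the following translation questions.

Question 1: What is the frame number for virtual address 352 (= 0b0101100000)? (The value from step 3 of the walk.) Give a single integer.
vaddr = 352: l1_idx=2, l2_idx=6
L1[2] = 1; L2[1][6] = 16

Answer: 16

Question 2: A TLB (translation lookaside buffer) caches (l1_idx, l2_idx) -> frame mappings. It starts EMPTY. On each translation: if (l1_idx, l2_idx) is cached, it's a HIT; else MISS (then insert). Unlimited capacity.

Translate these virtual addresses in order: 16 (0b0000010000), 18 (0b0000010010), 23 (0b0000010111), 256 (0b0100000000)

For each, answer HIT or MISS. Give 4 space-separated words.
vaddr=16: (0,1) not in TLB -> MISS, insert
vaddr=18: (0,1) in TLB -> HIT
vaddr=23: (0,1) in TLB -> HIT
vaddr=256: (2,0) not in TLB -> MISS, insert

Answer: MISS HIT HIT MISS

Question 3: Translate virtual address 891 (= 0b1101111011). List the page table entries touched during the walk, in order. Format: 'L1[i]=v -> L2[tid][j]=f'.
Answer: L1[6]=2 -> L2[2][7]=66

Derivation:
vaddr = 891 = 0b1101111011
Split: l1_idx=6, l2_idx=7, offset=11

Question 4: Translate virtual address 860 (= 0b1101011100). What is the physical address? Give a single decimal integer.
Answer: 940

Derivation:
vaddr = 860 = 0b1101011100
Split: l1_idx=6, l2_idx=5, offset=12
L1[6] = 2
L2[2][5] = 58
paddr = 58 * 16 + 12 = 940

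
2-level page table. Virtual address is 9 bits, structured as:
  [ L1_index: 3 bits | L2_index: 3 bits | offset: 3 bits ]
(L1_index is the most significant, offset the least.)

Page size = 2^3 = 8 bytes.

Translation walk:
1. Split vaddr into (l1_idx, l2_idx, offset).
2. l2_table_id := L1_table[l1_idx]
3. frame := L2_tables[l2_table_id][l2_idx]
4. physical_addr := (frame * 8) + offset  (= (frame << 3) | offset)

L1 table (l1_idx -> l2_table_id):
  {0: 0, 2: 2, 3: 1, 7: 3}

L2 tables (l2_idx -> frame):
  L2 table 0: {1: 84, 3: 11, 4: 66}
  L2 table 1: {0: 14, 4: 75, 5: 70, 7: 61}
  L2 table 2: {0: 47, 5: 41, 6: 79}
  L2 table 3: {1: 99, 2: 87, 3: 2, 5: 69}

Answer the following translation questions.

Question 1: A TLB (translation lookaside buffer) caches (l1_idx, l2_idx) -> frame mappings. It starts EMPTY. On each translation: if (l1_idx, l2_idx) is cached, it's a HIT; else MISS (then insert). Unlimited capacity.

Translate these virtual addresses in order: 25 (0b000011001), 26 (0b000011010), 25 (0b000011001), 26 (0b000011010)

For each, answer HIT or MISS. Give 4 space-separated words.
Answer: MISS HIT HIT HIT

Derivation:
vaddr=25: (0,3) not in TLB -> MISS, insert
vaddr=26: (0,3) in TLB -> HIT
vaddr=25: (0,3) in TLB -> HIT
vaddr=26: (0,3) in TLB -> HIT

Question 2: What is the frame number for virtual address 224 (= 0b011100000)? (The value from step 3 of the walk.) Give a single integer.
vaddr = 224: l1_idx=3, l2_idx=4
L1[3] = 1; L2[1][4] = 75

Answer: 75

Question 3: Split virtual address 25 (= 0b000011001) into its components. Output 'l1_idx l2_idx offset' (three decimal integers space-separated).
vaddr = 25 = 0b000011001
  top 3 bits -> l1_idx = 0
  next 3 bits -> l2_idx = 3
  bottom 3 bits -> offset = 1

Answer: 0 3 1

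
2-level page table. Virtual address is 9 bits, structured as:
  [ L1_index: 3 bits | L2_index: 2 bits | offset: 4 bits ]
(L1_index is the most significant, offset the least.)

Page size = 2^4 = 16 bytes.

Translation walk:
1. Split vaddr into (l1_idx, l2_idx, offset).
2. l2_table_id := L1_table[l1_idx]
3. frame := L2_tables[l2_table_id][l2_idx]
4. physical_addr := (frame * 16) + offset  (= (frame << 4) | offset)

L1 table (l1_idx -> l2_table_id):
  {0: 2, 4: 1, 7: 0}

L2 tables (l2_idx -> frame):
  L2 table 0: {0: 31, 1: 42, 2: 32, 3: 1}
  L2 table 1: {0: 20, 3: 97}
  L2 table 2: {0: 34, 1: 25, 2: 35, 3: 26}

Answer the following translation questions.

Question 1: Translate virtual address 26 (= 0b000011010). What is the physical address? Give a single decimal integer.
vaddr = 26 = 0b000011010
Split: l1_idx=0, l2_idx=1, offset=10
L1[0] = 2
L2[2][1] = 25
paddr = 25 * 16 + 10 = 410

Answer: 410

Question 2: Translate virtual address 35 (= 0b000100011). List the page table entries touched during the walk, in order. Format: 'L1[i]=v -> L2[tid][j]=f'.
Answer: L1[0]=2 -> L2[2][2]=35

Derivation:
vaddr = 35 = 0b000100011
Split: l1_idx=0, l2_idx=2, offset=3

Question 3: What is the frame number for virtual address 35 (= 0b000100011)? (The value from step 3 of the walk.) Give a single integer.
vaddr = 35: l1_idx=0, l2_idx=2
L1[0] = 2; L2[2][2] = 35

Answer: 35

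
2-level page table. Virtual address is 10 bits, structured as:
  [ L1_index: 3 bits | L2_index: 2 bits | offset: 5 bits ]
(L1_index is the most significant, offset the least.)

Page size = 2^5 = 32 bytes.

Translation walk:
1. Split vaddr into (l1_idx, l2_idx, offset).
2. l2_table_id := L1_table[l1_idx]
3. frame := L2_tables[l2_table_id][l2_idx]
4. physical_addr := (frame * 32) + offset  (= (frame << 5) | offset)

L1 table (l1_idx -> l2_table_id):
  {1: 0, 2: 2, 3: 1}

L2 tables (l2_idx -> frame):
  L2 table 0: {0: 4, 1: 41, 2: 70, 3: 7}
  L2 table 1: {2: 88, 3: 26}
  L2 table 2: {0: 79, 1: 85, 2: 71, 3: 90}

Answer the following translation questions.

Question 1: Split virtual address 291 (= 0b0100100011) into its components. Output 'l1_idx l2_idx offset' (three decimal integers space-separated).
vaddr = 291 = 0b0100100011
  top 3 bits -> l1_idx = 2
  next 2 bits -> l2_idx = 1
  bottom 5 bits -> offset = 3

Answer: 2 1 3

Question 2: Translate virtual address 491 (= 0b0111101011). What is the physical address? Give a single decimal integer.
vaddr = 491 = 0b0111101011
Split: l1_idx=3, l2_idx=3, offset=11
L1[3] = 1
L2[1][3] = 26
paddr = 26 * 32 + 11 = 843

Answer: 843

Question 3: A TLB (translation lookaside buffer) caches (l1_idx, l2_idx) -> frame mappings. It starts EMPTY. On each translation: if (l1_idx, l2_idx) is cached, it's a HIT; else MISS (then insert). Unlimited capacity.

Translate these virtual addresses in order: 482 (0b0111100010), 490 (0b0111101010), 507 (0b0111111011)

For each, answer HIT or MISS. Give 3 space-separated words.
vaddr=482: (3,3) not in TLB -> MISS, insert
vaddr=490: (3,3) in TLB -> HIT
vaddr=507: (3,3) in TLB -> HIT

Answer: MISS HIT HIT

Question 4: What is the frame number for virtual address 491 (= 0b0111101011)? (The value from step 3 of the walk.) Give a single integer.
Answer: 26

Derivation:
vaddr = 491: l1_idx=3, l2_idx=3
L1[3] = 1; L2[1][3] = 26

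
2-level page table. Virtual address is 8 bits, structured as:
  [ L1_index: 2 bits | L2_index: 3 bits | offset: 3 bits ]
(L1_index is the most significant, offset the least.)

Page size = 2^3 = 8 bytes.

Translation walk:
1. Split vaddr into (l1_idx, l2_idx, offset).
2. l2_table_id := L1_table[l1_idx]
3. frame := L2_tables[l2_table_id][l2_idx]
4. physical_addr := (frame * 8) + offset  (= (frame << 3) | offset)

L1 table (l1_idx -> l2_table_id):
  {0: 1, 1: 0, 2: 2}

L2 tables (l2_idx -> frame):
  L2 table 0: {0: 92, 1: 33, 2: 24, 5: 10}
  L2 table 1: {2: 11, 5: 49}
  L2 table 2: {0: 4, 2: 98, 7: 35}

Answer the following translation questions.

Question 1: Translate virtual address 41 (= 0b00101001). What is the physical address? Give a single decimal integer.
Answer: 393

Derivation:
vaddr = 41 = 0b00101001
Split: l1_idx=0, l2_idx=5, offset=1
L1[0] = 1
L2[1][5] = 49
paddr = 49 * 8 + 1 = 393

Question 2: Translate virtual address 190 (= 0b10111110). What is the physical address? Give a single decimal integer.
vaddr = 190 = 0b10111110
Split: l1_idx=2, l2_idx=7, offset=6
L1[2] = 2
L2[2][7] = 35
paddr = 35 * 8 + 6 = 286

Answer: 286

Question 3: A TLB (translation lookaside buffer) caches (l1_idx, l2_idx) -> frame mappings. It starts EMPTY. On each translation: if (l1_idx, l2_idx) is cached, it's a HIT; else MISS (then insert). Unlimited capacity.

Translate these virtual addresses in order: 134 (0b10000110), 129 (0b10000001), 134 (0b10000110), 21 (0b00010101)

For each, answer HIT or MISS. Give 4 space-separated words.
vaddr=134: (2,0) not in TLB -> MISS, insert
vaddr=129: (2,0) in TLB -> HIT
vaddr=134: (2,0) in TLB -> HIT
vaddr=21: (0,2) not in TLB -> MISS, insert

Answer: MISS HIT HIT MISS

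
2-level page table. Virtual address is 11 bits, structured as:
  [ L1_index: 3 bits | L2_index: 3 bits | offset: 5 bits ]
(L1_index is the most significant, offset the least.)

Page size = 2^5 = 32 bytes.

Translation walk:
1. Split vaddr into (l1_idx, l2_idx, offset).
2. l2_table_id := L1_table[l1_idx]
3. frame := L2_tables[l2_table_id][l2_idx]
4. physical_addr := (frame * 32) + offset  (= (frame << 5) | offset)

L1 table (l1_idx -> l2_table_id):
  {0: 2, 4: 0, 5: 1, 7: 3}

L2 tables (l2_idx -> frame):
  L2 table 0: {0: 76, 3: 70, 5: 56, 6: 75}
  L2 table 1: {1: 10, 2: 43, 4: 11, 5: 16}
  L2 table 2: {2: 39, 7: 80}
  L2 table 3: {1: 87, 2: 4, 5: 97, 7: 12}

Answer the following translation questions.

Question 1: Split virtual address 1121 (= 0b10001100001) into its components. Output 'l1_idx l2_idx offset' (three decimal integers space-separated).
Answer: 4 3 1

Derivation:
vaddr = 1121 = 0b10001100001
  top 3 bits -> l1_idx = 4
  next 3 bits -> l2_idx = 3
  bottom 5 bits -> offset = 1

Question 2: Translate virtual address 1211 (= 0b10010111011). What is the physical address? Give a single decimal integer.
Answer: 1819

Derivation:
vaddr = 1211 = 0b10010111011
Split: l1_idx=4, l2_idx=5, offset=27
L1[4] = 0
L2[0][5] = 56
paddr = 56 * 32 + 27 = 1819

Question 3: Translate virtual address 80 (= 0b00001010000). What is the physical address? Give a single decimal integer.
vaddr = 80 = 0b00001010000
Split: l1_idx=0, l2_idx=2, offset=16
L1[0] = 2
L2[2][2] = 39
paddr = 39 * 32 + 16 = 1264

Answer: 1264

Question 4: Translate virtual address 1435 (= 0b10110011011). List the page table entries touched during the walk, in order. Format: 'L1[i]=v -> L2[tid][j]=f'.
vaddr = 1435 = 0b10110011011
Split: l1_idx=5, l2_idx=4, offset=27

Answer: L1[5]=1 -> L2[1][4]=11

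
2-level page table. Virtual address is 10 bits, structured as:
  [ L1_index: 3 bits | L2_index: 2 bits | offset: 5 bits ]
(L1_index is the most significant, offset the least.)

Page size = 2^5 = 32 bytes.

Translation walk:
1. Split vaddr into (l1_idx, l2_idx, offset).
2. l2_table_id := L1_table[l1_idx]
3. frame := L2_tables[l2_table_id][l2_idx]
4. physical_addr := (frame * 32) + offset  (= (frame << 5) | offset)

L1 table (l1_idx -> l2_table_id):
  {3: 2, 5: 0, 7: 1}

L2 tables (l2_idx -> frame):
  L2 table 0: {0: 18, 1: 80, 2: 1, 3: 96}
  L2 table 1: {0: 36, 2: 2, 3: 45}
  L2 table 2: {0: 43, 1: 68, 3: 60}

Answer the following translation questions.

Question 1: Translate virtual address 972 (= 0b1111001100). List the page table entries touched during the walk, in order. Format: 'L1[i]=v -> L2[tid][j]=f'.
Answer: L1[7]=1 -> L2[1][2]=2

Derivation:
vaddr = 972 = 0b1111001100
Split: l1_idx=7, l2_idx=2, offset=12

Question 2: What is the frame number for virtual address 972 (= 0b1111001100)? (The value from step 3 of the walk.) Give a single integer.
vaddr = 972: l1_idx=7, l2_idx=2
L1[7] = 1; L2[1][2] = 2

Answer: 2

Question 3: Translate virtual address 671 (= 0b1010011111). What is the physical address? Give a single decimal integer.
vaddr = 671 = 0b1010011111
Split: l1_idx=5, l2_idx=0, offset=31
L1[5] = 0
L2[0][0] = 18
paddr = 18 * 32 + 31 = 607

Answer: 607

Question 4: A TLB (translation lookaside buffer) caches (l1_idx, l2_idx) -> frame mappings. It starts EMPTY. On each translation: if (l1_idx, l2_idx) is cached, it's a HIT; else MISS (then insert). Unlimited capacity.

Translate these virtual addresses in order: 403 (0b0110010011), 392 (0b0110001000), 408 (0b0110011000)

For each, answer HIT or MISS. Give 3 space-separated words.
Answer: MISS HIT HIT

Derivation:
vaddr=403: (3,0) not in TLB -> MISS, insert
vaddr=392: (3,0) in TLB -> HIT
vaddr=408: (3,0) in TLB -> HIT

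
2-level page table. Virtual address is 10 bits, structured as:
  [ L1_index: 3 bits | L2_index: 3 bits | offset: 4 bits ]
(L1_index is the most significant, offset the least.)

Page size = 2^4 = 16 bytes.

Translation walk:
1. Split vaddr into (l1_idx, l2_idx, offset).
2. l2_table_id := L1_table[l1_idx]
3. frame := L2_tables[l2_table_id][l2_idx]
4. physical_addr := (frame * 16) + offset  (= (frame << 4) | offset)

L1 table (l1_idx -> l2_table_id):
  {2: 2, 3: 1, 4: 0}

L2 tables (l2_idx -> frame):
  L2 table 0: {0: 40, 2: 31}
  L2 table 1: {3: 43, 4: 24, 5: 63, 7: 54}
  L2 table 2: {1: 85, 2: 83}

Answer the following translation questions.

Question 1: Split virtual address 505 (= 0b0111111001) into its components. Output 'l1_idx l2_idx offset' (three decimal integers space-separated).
Answer: 3 7 9

Derivation:
vaddr = 505 = 0b0111111001
  top 3 bits -> l1_idx = 3
  next 3 bits -> l2_idx = 7
  bottom 4 bits -> offset = 9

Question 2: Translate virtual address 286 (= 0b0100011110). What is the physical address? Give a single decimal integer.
vaddr = 286 = 0b0100011110
Split: l1_idx=2, l2_idx=1, offset=14
L1[2] = 2
L2[2][1] = 85
paddr = 85 * 16 + 14 = 1374

Answer: 1374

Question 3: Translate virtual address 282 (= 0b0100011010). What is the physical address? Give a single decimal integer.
vaddr = 282 = 0b0100011010
Split: l1_idx=2, l2_idx=1, offset=10
L1[2] = 2
L2[2][1] = 85
paddr = 85 * 16 + 10 = 1370

Answer: 1370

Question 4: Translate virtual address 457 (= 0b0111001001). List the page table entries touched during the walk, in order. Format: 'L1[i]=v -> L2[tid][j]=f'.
Answer: L1[3]=1 -> L2[1][4]=24

Derivation:
vaddr = 457 = 0b0111001001
Split: l1_idx=3, l2_idx=4, offset=9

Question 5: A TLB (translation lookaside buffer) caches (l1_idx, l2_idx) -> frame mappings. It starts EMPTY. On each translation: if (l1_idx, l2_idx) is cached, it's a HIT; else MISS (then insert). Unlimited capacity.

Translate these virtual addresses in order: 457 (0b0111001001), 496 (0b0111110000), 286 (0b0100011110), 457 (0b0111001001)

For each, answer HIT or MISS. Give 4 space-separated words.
vaddr=457: (3,4) not in TLB -> MISS, insert
vaddr=496: (3,7) not in TLB -> MISS, insert
vaddr=286: (2,1) not in TLB -> MISS, insert
vaddr=457: (3,4) in TLB -> HIT

Answer: MISS MISS MISS HIT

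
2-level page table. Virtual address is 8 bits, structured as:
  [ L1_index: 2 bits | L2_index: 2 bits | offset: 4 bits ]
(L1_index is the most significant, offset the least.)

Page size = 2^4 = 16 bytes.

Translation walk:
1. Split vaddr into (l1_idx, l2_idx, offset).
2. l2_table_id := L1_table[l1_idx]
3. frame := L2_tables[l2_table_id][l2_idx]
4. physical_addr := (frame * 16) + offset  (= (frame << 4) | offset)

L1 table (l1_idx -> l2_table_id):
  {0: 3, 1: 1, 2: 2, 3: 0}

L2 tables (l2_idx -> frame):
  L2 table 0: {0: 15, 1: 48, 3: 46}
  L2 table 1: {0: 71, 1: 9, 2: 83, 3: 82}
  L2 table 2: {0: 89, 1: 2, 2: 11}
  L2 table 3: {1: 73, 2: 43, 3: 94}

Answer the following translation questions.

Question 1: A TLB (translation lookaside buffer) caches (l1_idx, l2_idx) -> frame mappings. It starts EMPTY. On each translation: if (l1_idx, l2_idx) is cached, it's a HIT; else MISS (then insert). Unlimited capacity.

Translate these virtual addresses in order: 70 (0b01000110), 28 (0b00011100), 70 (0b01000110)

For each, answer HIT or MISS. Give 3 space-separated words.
vaddr=70: (1,0) not in TLB -> MISS, insert
vaddr=28: (0,1) not in TLB -> MISS, insert
vaddr=70: (1,0) in TLB -> HIT

Answer: MISS MISS HIT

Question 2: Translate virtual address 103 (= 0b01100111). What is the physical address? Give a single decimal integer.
vaddr = 103 = 0b01100111
Split: l1_idx=1, l2_idx=2, offset=7
L1[1] = 1
L2[1][2] = 83
paddr = 83 * 16 + 7 = 1335

Answer: 1335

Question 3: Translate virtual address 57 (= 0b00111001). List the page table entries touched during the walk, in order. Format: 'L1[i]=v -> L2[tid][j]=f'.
Answer: L1[0]=3 -> L2[3][3]=94

Derivation:
vaddr = 57 = 0b00111001
Split: l1_idx=0, l2_idx=3, offset=9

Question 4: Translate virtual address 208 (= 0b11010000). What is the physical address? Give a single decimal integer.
Answer: 768

Derivation:
vaddr = 208 = 0b11010000
Split: l1_idx=3, l2_idx=1, offset=0
L1[3] = 0
L2[0][1] = 48
paddr = 48 * 16 + 0 = 768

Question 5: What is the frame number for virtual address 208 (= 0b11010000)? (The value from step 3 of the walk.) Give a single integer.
vaddr = 208: l1_idx=3, l2_idx=1
L1[3] = 0; L2[0][1] = 48

Answer: 48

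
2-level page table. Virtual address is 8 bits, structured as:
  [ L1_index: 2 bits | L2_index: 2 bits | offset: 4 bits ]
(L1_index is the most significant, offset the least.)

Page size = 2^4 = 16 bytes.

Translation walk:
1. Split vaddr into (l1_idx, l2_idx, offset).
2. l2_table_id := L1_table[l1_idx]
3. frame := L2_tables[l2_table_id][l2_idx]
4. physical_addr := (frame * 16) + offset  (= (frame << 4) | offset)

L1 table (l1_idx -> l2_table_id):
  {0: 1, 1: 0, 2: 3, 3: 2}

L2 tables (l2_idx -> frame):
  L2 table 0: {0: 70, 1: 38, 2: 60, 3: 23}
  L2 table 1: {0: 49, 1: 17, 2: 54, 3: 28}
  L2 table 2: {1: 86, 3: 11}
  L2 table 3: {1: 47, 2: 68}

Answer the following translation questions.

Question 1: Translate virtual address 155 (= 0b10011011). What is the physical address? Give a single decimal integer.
vaddr = 155 = 0b10011011
Split: l1_idx=2, l2_idx=1, offset=11
L1[2] = 3
L2[3][1] = 47
paddr = 47 * 16 + 11 = 763

Answer: 763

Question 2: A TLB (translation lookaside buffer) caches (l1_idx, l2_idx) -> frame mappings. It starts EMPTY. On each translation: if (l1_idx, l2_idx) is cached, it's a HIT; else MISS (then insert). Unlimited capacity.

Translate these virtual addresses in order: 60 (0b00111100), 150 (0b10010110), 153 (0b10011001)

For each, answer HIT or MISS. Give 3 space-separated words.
Answer: MISS MISS HIT

Derivation:
vaddr=60: (0,3) not in TLB -> MISS, insert
vaddr=150: (2,1) not in TLB -> MISS, insert
vaddr=153: (2,1) in TLB -> HIT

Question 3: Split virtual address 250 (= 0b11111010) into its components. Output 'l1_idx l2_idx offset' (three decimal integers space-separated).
Answer: 3 3 10

Derivation:
vaddr = 250 = 0b11111010
  top 2 bits -> l1_idx = 3
  next 2 bits -> l2_idx = 3
  bottom 4 bits -> offset = 10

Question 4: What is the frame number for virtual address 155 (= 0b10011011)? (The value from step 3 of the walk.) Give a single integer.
Answer: 47

Derivation:
vaddr = 155: l1_idx=2, l2_idx=1
L1[2] = 3; L2[3][1] = 47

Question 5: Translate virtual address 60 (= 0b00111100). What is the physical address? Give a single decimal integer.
vaddr = 60 = 0b00111100
Split: l1_idx=0, l2_idx=3, offset=12
L1[0] = 1
L2[1][3] = 28
paddr = 28 * 16 + 12 = 460

Answer: 460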